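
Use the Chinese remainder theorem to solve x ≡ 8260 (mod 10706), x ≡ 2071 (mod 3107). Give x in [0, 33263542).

Write x = 8260 + 10706·k. Then 10706·k ≡ 2071 − 8260 ≡ 25 (mod 3107).
Need 10706⁻¹ mod 3107. Extended Euclid on (3107, 1385):
3107 = 2*1385 + 337
1385 = 4*337 + 37
337 = 9*37 + 4
37 = 9*4 + 1
4 = 4*1 + 0
Back-substitute:
1 = 37 − 9·4
1 = −9·337 + 82·37
1 = 82·1385 − 337·337
1 = −337·3107 + 756·1385
10706⁻¹ ≡ 756 (mod 3107), so k ≡ 756·25 ≡ 258 (mod 3107).
x = 8260 + 10706·258 = 2770408.

2770408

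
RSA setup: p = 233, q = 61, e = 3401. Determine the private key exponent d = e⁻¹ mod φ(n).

φ(n) = (p−1)(q−1) = 232·60 = 13920.
Need d with 3401·d ≡ 1 (mod 13920). Apply the extended Euclidean algorithm:
13920 = 4*3401 + 316
3401 = 10*316 + 241
316 = 1*241 + 75
241 = 3*75 + 16
75 = 4*16 + 11
16 = 1*11 + 5
11 = 2*5 + 1
5 = 5*1 + 0
Back-substitute:
1 = 11 − 2·5
1 = −2·16 + 3·11
1 = 3·75 − 14·16
1 = −14·241 + 45·75
1 = 45·316 − 59·241
1 = −59·3401 + 635·316
1 = 635·13920 − 2599·3401
So 3401·(-2599) ≡ 1 (mod 13920), hence d ≡ -2599 ≡ 11321 (mod 13920).

11321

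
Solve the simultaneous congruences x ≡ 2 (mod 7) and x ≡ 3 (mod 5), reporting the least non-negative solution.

Write x = 2 + 7·k. Then 7·k ≡ 3 − 2 ≡ 1 (mod 5).
Need 7⁻¹ mod 5. Extended Euclid on (5, 2):
5 = 2*2 + 1
2 = 2*1 + 0
Back-substitute:
1 = 5 − 2·2
7⁻¹ ≡ 3 (mod 5), so k ≡ 3·1 ≡ 3 (mod 5).
x = 2 + 7·3 = 23.

23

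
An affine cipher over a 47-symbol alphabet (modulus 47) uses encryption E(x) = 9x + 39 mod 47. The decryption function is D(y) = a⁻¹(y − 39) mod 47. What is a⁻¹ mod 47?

Apply the Euclidean algorithm to 47 and 9:
47 = 5×9 + 2
9 = 4×2 + 1
2 = 2×1 + 0
gcd = 1, so the inverse exists. Back-substitute:
1 = 9 − 4·2
1 = −4·47 + 21·9
So 9·21 ≡ 1 (mod 47).

21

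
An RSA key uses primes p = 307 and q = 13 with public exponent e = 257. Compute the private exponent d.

φ(n) = (p−1)(q−1) = 306·12 = 3672.
Need d with 257·d ≡ 1 (mod 3672). Apply the extended Euclidean algorithm:
3672 = 14·257 + 74
257 = 3·74 + 35
74 = 2·35 + 4
35 = 8·4 + 3
4 = 1·3 + 1
3 = 3·1 + 0
Back-substitute:
1 = 4 − 3
1 = −35 + 9·4
1 = 9·74 − 19·35
1 = −19·257 + 66·74
1 = 66·3672 − 943·257
So 257·(-943) ≡ 1 (mod 3672), hence d ≡ -943 ≡ 2729 (mod 3672).

2729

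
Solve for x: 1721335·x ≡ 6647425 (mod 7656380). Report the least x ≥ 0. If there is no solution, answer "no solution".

First find gcd(1721335, 7656380):
7656380 = 4×1721335 + 771040
1721335 = 2×771040 + 179255
771040 = 4×179255 + 54020
179255 = 3×54020 + 17195
54020 = 3×17195 + 2435
17195 = 7×2435 + 150
2435 = 16×150 + 35
150 = 4×35 + 10
35 = 3×10 + 5
10 = 2×5 + 0
gcd = 5 and 5 | 6647425, so solutions exist. Divide through by 5: 344267x ≡ 1329485 (mod 1531276).
Now find 344267⁻¹ mod 1531276:
1531276 = 4*344267 + 154208
344267 = 2*154208 + 35851
154208 = 4*35851 + 10804
35851 = 3*10804 + 3439
10804 = 3*3439 + 487
3439 = 7*487 + 30
487 = 16*30 + 7
30 = 4*7 + 2
7 = 3*2 + 1
2 = 2*1 + 0
Back-substitute:
1 = 7 − 3·2
1 = −3·30 + 13·7
1 = 13·487 − 211·30
1 = −211·3439 + 1490·487
1 = 1490·10804 − 4681·3439
1 = −4681·35851 + 15533·10804
1 = 15533·154208 − 66813·35851
1 = −66813·344267 + 149159·154208
1 = 149159·1531276 − 663449·344267
So 344267·(-663449) ≡ 1 (mod 1531276), i.e. 344267⁻¹ ≡ 867827.
Then x ≡ 867827·1329485 ≡ 107755 (mod 1531276); the smallest non-negative solution is x = 107755.

107755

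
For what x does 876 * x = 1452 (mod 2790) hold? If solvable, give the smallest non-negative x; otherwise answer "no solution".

First find gcd(876, 2790):
2790 = 3×876 + 162
876 = 5×162 + 66
162 = 2×66 + 30
66 = 2×30 + 6
30 = 5×6 + 0
gcd = 6 and 6 | 1452, so solutions exist. Divide through by 6: 146x ≡ 242 (mod 465).
Now find 146⁻¹ mod 465:
465 = 3×146 + 27
146 = 5×27 + 11
27 = 2×11 + 5
11 = 2×5 + 1
5 = 5×1 + 0
Back-substitute:
1 = 11 − 2·5
1 = −2·27 + 5·11
1 = 5·146 − 27·27
1 = −27·465 + 86·146
So 146⁻¹ ≡ 86 (mod 465).
Then x ≡ 86·242 ≡ 352 (mod 465); the smallest non-negative solution is x = 352.

352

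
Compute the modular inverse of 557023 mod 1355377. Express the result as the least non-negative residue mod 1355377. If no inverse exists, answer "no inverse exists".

gcd(1355377, 557023) by repeated division:
1355377 = 2·557023 + 241331
557023 = 2·241331 + 74361
241331 = 3·74361 + 18248
74361 = 4·18248 + 1369
18248 = 13·1369 + 451
1369 = 3·451 + 16
451 = 28·16 + 3
16 = 5·3 + 1
3 = 3·1 + 0
Since gcd(557023, 1355377) = 1, back-substitute to write 1 as a combination:
1 = 16 − 5·3
1 = −5·451 + 141·16
1 = 141·1369 − 428·451
1 = −428·18248 + 5705·1369
1 = 5705·74361 − 23248·18248
1 = −23248·241331 + 75449·74361
1 = 75449·557023 − 174146·241331
1 = −174146·1355377 + 423741·557023
So 557023·423741 ≡ 1 (mod 1355377).

423741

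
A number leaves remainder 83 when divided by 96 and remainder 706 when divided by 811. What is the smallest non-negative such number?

Write x = 83 + 96·k. Then 96·k ≡ 706 − 83 ≡ 623 (mod 811).
Need 96⁻¹ mod 811. Extended Euclid on (811, 96):
811 = 8*96 + 43
96 = 2*43 + 10
43 = 4*10 + 3
10 = 3*3 + 1
3 = 3*1 + 0
Back-substitute:
1 = 10 − 3·3
1 = −3·43 + 13·10
1 = 13·96 − 29·43
1 = −29·811 + 245·96
96⁻¹ ≡ 245 (mod 811), so k ≡ 245·623 ≡ 167 (mod 811).
x = 83 + 96·167 = 16115.

16115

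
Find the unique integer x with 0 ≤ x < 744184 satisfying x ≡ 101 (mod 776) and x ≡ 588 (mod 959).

567357

Write x = 101 + 776·k. Then 776·k ≡ 588 − 101 ≡ 487 (mod 959).
Need 776⁻¹ mod 959. Extended Euclid on (959, 776):
959 = 1×776 + 183
776 = 4×183 + 44
183 = 4×44 + 7
44 = 6×7 + 2
7 = 3×2 + 1
2 = 2×1 + 0
Back-substitute:
1 = 7 − 3·2
1 = −3·44 + 19·7
1 = 19·183 − 79·44
1 = −79·776 + 335·183
1 = 335·959 − 414·776
776⁻¹ ≡ 545 (mod 959), so k ≡ 545·487 ≡ 731 (mod 959).
x = 101 + 776·731 = 567357.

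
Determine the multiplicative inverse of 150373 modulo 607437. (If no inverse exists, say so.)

472258

Run Euclid on (607437, 150373):
607437 = 4×150373 + 5945
150373 = 25×5945 + 1748
5945 = 3×1748 + 701
1748 = 2×701 + 346
701 = 2×346 + 9
346 = 38×9 + 4
9 = 2×4 + 1
4 = 4×1 + 0
Since gcd(150373, 607437) = 1, back-substitute to write 1 as a combination:
1 = 9 − 2·4
1 = −2·346 + 77·9
1 = 77·701 − 156·346
1 = −156·1748 + 389·701
1 = 389·5945 − 1323·1748
1 = −1323·150373 + 33464·5945
1 = 33464·607437 − 135179·150373
Hence 150373⁻¹ ≡ -135179 ≡ 472258 (mod 607437).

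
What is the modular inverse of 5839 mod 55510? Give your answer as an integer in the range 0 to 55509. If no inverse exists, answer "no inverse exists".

7729

gcd(55510, 5839) by repeated division:
55510 = 9*5839 + 2959
5839 = 1*2959 + 2880
2959 = 1*2880 + 79
2880 = 36*79 + 36
79 = 2*36 + 7
36 = 5*7 + 1
7 = 7*1 + 0
Since gcd(5839, 55510) = 1, back-substitute to write 1 as a combination:
1 = 36 − 5·7
1 = −5·79 + 11·36
1 = 11·2880 − 401·79
1 = −401·2959 + 412·2880
1 = 412·5839 − 813·2959
1 = −813·55510 + 7729·5839
So 5839·7729 ≡ 1 (mod 55510).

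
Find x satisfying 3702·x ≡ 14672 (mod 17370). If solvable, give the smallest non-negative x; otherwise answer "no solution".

no solution

gcd(3702, 17370):
17370 = 4·3702 + 2562
3702 = 1·2562 + 1140
2562 = 2·1140 + 282
1140 = 4·282 + 12
282 = 23·12 + 6
12 = 2·6 + 0
gcd = 6, but 6 ∤ 14672, so the congruence has no solution.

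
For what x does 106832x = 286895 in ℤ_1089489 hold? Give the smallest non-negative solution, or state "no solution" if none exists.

1065679

First find gcd(106832, 1089489):
1089489 = 10·106832 + 21169
106832 = 5·21169 + 987
21169 = 21·987 + 442
987 = 2·442 + 103
442 = 4·103 + 30
103 = 3·30 + 13
30 = 2·13 + 4
13 = 3·4 + 1
4 = 4·1 + 0
gcd = 1, so a unique solution mod 1089489 exists.
Back-substitute for the Bézout coefficients:
1 = 13 − 3·4
1 = −3·30 + 7·13
1 = 7·103 − 24·30
1 = −24·442 + 103·103
1 = 103·987 − 230·442
1 = −230·21169 + 4933·987
1 = 4933·106832 − 24895·21169
1 = −24895·1089489 + 253883·106832
So 106832·(253883) ≡ 1 (mod 1089489), giving 106832⁻¹ ≡ 253883.
x ≡ 106832⁻¹·286895 ≡ 253883·286895 ≡ 1065679 (mod 1089489).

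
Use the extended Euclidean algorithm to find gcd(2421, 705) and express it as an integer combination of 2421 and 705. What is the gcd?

3

Euclidean algorithm:
2421 = 3*705 + 306
705 = 2*306 + 93
306 = 3*93 + 27
93 = 3*27 + 12
27 = 2*12 + 3
12 = 4*3 + 0
gcd(2421, 705) = 3.
Working backward:
3 = 27 − 2·12
3 = −2·93 + 7·27
3 = 7·306 − 23·93
3 = −23·705 + 53·306
3 = 53·2421 − 182·705
So 3 = (53)·2421 + (-182)·705.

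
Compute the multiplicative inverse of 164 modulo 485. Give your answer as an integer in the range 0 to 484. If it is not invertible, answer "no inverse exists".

gcd(485, 164) by repeated division:
485 = 2·164 + 157
164 = 1·157 + 7
157 = 22·7 + 3
7 = 2·3 + 1
3 = 3·1 + 0
The gcd is 1. Working backward:
1 = 7 − 2·3
1 = −2·157 + 45·7
1 = 45·164 − 47·157
1 = −47·485 + 139·164
So 164·139 ≡ 1 (mod 485).

139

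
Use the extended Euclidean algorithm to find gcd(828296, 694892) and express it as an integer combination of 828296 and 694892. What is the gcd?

4

Repeated division:
828296 = 1·694892 + 133404
694892 = 5·133404 + 27872
133404 = 4·27872 + 21916
27872 = 1·21916 + 5956
21916 = 3·5956 + 4048
5956 = 1·4048 + 1908
4048 = 2·1908 + 232
1908 = 8·232 + 52
232 = 4·52 + 24
52 = 2·24 + 4
24 = 6·4 + 0
gcd(828296, 694892) = 4.
Working backward:
4 = 52 − 2·24
4 = −2·232 + 9·52
4 = 9·1908 − 74·232
4 = −74·4048 + 157·1908
4 = 157·5956 − 231·4048
4 = −231·21916 + 850·5956
4 = 850·27872 − 1081·21916
4 = −1081·133404 + 5174·27872
4 = 5174·694892 − 26951·133404
4 = −26951·828296 + 32125·694892
So 4 = (-26951)·828296 + (32125)·694892.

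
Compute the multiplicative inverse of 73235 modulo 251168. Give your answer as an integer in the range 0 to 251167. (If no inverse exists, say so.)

118555

Extended Euclidean algorithm:
251168 = 3×73235 + 31463
73235 = 2×31463 + 10309
31463 = 3×10309 + 536
10309 = 19×536 + 125
536 = 4×125 + 36
125 = 3×36 + 17
36 = 2×17 + 2
17 = 8×2 + 1
2 = 2×1 + 0
Since gcd(73235, 251168) = 1, back-substitute to write 1 as a combination:
1 = 17 − 8·2
1 = −8·36 + 17·17
1 = 17·125 − 59·36
1 = −59·536 + 253·125
1 = 253·10309 − 4866·536
1 = −4866·31463 + 14851·10309
1 = 14851·73235 − 34568·31463
1 = −34568·251168 + 118555·73235
So 73235·118555 ≡ 1 (mod 251168).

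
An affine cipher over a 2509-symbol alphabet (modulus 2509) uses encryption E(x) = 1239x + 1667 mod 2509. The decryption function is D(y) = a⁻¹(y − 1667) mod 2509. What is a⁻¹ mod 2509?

2428

Apply the Euclidean algorithm to 2509 and 1239:
2509 = 2×1239 + 31
1239 = 39×31 + 30
31 = 1×30 + 1
30 = 30×1 + 0
gcd = 1, so the inverse exists. Back-substitute:
1 = 31 − 30
1 = −1239 + 40·31
1 = 40·2509 − 81·1239
Thus 1239·(-81) ≡ 1 (mod 2509); reducing, -81 mod 2509 = 2428.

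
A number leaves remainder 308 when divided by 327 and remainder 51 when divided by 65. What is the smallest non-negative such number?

Write x = 308 + 327·k. Then 327·k ≡ 51 − 308 ≡ 3 (mod 65).
Need 327⁻¹ mod 65. Extended Euclid on (65, 2):
65 = 32*2 + 1
2 = 2*1 + 0
Back-substitute:
1 = 65 − 32·2
327⁻¹ ≡ 33 (mod 65), so k ≡ 33·3 ≡ 34 (mod 65).
x = 308 + 327·34 = 11426.

11426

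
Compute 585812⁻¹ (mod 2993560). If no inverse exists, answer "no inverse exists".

no inverse exists

Euclidean algorithm on 2993560, 585812:
2993560 = 5×585812 + 64500
585812 = 9×64500 + 5312
64500 = 12×5312 + 756
5312 = 7×756 + 20
756 = 37×20 + 16
20 = 1×16 + 4
16 = 4×4 + 0
The gcd is 4, not 1, hence no inverse exists.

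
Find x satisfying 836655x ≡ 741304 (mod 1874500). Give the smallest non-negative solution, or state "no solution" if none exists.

gcd(836655, 1874500):
1874500 = 2*836655 + 201190
836655 = 4*201190 + 31895
201190 = 6*31895 + 9820
31895 = 3*9820 + 2435
9820 = 4*2435 + 80
2435 = 30*80 + 35
80 = 2*35 + 10
35 = 3*10 + 5
10 = 2*5 + 0
gcd = 5, but 5 ∤ 741304, so the congruence has no solution.

no solution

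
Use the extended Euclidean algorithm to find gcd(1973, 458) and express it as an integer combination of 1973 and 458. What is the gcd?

Apply Euclid's algorithm to 1973 and 458:
1973 = 4·458 + 141
458 = 3·141 + 35
141 = 4·35 + 1
35 = 35·1 + 0
gcd(1973, 458) = 1.
Working backward:
1 = 141 − 4·35
1 = −4·458 + 13·141
1 = 13·1973 − 56·458
So 1 = (13)·1973 + (-56)·458.

1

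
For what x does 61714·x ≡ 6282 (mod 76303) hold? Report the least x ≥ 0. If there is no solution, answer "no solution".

51590

First find gcd(61714, 76303):
76303 = 1·61714 + 14589
61714 = 4·14589 + 3358
14589 = 4·3358 + 1157
3358 = 2·1157 + 1044
1157 = 1·1044 + 113
1044 = 9·113 + 27
113 = 4·27 + 5
27 = 5·5 + 2
5 = 2·2 + 1
2 = 2·1 + 0
gcd = 1, so a unique solution mod 76303 exists.
Back-substitute for the Bézout coefficients:
1 = 5 − 2·2
1 = −2·27 + 11·5
1 = 11·113 − 46·27
1 = −46·1044 + 425·113
1 = 425·1157 − 471·1044
1 = −471·3358 + 1367·1157
1 = 1367·14589 − 5939·3358
1 = −5939·61714 + 25123·14589
1 = 25123·76303 − 31062·61714
So 61714·(-31062) ≡ 1 (mod 76303), giving 61714⁻¹ ≡ 45241.
x ≡ 61714⁻¹·6282 ≡ 45241·6282 ≡ 51590 (mod 76303).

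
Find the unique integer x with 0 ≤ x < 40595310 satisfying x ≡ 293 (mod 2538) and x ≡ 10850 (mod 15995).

Write x = 293 + 2538·k. Then 2538·k ≡ 10850 − 293 ≡ 10557 (mod 15995).
Need 2538⁻¹ mod 15995. Extended Euclid on (15995, 2538):
15995 = 6·2538 + 767
2538 = 3·767 + 237
767 = 3·237 + 56
237 = 4·56 + 13
56 = 4·13 + 4
13 = 3·4 + 1
4 = 4·1 + 0
Back-substitute:
1 = 13 − 3·4
1 = −3·56 + 13·13
1 = 13·237 − 55·56
1 = −55·767 + 178·237
1 = 178·2538 − 589·767
1 = −589·15995 + 3712·2538
2538⁻¹ ≡ 3712 (mod 15995), so k ≡ 3712·10557 ≡ 15829 (mod 15995).
x = 293 + 2538·15829 = 40174295.

40174295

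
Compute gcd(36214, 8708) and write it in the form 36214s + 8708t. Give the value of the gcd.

2

Apply Euclid's algorithm to 36214 and 8708:
36214 = 4·8708 + 1382
8708 = 6·1382 + 416
1382 = 3·416 + 134
416 = 3·134 + 14
134 = 9·14 + 8
14 = 1·8 + 6
8 = 1·6 + 2
6 = 3·2 + 0
gcd(36214, 8708) = 2.
Working backward:
2 = 8 − 6
2 = −14 + 2·8
2 = 2·134 − 19·14
2 = −19·416 + 59·134
2 = 59·1382 − 196·416
2 = −196·8708 + 1235·1382
2 = 1235·36214 − 5136·8708
So 2 = (1235)·36214 + (-5136)·8708.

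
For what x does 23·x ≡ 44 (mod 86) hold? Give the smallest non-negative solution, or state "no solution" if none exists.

First find gcd(23, 86):
86 = 3×23 + 17
23 = 1×17 + 6
17 = 2×6 + 5
6 = 1×5 + 1
5 = 5×1 + 0
gcd = 1, so a unique solution mod 86 exists.
Back-substitute for the Bézout coefficients:
1 = 6 − 5
1 = −17 + 3·6
1 = 3·23 − 4·17
1 = −4·86 + 15·23
So 23·(15) ≡ 1 (mod 86), giving 23⁻¹ ≡ 15.
x ≡ 23⁻¹·44 ≡ 15·44 ≡ 58 (mod 86).

58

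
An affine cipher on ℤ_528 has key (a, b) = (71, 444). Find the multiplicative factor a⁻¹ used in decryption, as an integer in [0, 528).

Extended Euclidean algorithm:
528 = 7×71 + 31
71 = 2×31 + 9
31 = 3×9 + 4
9 = 2×4 + 1
4 = 4×1 + 0
gcd = 1, so the inverse exists. Back-substitute:
1 = 9 − 2·4
1 = −2·31 + 7·9
1 = 7·71 − 16·31
1 = −16·528 + 119·71
So 71·119 ≡ 1 (mod 528).

119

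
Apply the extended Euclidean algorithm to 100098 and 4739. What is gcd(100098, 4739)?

Apply Euclid's algorithm to 100098 and 4739:
100098 = 21*4739 + 579
4739 = 8*579 + 107
579 = 5*107 + 44
107 = 2*44 + 19
44 = 2*19 + 6
19 = 3*6 + 1
6 = 6*1 + 0
gcd(100098, 4739) = 1.
Express as a combination:
1 = 19 − 3·6
1 = −3·44 + 7·19
1 = 7·107 − 17·44
1 = −17·579 + 92·107
1 = 92·4739 − 753·579
1 = −753·100098 + 15905·4739
So 1 = (-753)·100098 + (15905)·4739.

1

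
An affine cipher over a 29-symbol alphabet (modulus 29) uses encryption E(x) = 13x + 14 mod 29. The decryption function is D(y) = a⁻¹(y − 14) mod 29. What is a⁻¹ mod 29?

9

Run Euclid on (29, 13):
29 = 2×13 + 3
13 = 4×3 + 1
3 = 3×1 + 0
Since gcd(13, 29) = 1, back-substitute to write 1 as a combination:
1 = 13 − 4·3
1 = −4·29 + 9·13
So 13·9 ≡ 1 (mod 29).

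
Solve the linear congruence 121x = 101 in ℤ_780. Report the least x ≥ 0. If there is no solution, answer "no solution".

First find gcd(121, 780):
780 = 6*121 + 54
121 = 2*54 + 13
54 = 4*13 + 2
13 = 6*2 + 1
2 = 2*1 + 0
gcd = 1, so a unique solution mod 780 exists.
Back-substitute for the Bézout coefficients:
1 = 13 − 6·2
1 = −6·54 + 25·13
1 = 25·121 − 56·54
1 = −56·780 + 361·121
So 121·(361) ≡ 1 (mod 780), giving 121⁻¹ ≡ 361.
x ≡ 121⁻¹·101 ≡ 361·101 ≡ 581 (mod 780).

581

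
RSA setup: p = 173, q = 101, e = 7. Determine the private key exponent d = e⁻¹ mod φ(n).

14743

φ(n) = (p−1)(q−1) = 172·100 = 17200.
Need d with 7·d ≡ 1 (mod 17200). Apply the extended Euclidean algorithm:
17200 = 2457·7 + 1
7 = 7·1 + 0
Back-substitute:
1 = 17200 − 2457·7
So 7·(-2457) ≡ 1 (mod 17200), hence d ≡ -2457 ≡ 14743 (mod 17200).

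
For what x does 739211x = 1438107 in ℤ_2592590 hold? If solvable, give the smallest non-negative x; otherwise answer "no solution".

First find gcd(739211, 2592590):
2592590 = 3×739211 + 374957
739211 = 1×374957 + 364254
374957 = 1×364254 + 10703
364254 = 34×10703 + 352
10703 = 30×352 + 143
352 = 2×143 + 66
143 = 2×66 + 11
66 = 6×11 + 0
gcd = 11 and 11 | 1438107, so solutions exist. Divide through by 11: 67201x ≡ 130737 (mod 235690).
Now find 67201⁻¹ mod 235690:
235690 = 3*67201 + 34087
67201 = 1*34087 + 33114
34087 = 1*33114 + 973
33114 = 34*973 + 32
973 = 30*32 + 13
32 = 2*13 + 6
13 = 2*6 + 1
6 = 6*1 + 0
Back-substitute:
1 = 13 − 2·6
1 = −2·32 + 5·13
1 = 5·973 − 152·32
1 = −152·33114 + 5173·973
1 = 5173·34087 − 5325·33114
1 = −5325·67201 + 10498·34087
1 = 10498·235690 − 36819·67201
So 67201·(-36819) ≡ 1 (mod 235690), i.e. 67201⁻¹ ≡ 198871.
Then x ≡ 198871·130737 ≡ 126957 (mod 235690); the smallest non-negative solution is x = 126957.

126957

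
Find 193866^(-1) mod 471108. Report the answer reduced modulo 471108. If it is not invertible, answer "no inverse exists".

no inverse exists

Compute gcd(193866, 471108):
471108 = 2·193866 + 83376
193866 = 2·83376 + 27114
83376 = 3·27114 + 2034
27114 = 13·2034 + 672
2034 = 3·672 + 18
672 = 37·18 + 6
18 = 3·6 + 0
Since gcd = 6 > 1, 193866 is not a unit mod 471108.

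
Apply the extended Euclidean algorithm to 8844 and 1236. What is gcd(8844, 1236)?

12

Repeated division:
8844 = 7·1236 + 192
1236 = 6·192 + 84
192 = 2·84 + 24
84 = 3·24 + 12
24 = 2·12 + 0
gcd(8844, 1236) = 12.
Back-substituting:
12 = 84 − 3·24
12 = −3·192 + 7·84
12 = 7·1236 − 45·192
12 = −45·8844 + 322·1236
So 12 = (-45)·8844 + (322)·1236.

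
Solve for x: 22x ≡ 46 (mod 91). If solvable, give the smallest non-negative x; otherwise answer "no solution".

60

First find gcd(22, 91):
91 = 4*22 + 3
22 = 7*3 + 1
3 = 3*1 + 0
gcd = 1, so a unique solution mod 91 exists.
Back-substitute for the Bézout coefficients:
1 = 22 − 7·3
1 = −7·91 + 29·22
So 22·(29) ≡ 1 (mod 91), giving 22⁻¹ ≡ 29.
x ≡ 22⁻¹·46 ≡ 29·46 ≡ 60 (mod 91).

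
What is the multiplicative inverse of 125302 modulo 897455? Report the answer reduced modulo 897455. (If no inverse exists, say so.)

Run Euclid on (897455, 125302):
897455 = 7·125302 + 20341
125302 = 6·20341 + 3256
20341 = 6·3256 + 805
3256 = 4·805 + 36
805 = 22·36 + 13
36 = 2·13 + 10
13 = 1·10 + 3
10 = 3·3 + 1
3 = 3·1 + 0
gcd = 1, so the inverse exists. Back-substitute:
1 = 10 − 3·3
1 = −3·13 + 4·10
1 = 4·36 − 11·13
1 = −11·805 + 246·36
1 = 246·3256 − 995·805
1 = −995·20341 + 6216·3256
1 = 6216·125302 − 38291·20341
1 = −38291·897455 + 274253·125302
So 125302·274253 ≡ 1 (mod 897455).

274253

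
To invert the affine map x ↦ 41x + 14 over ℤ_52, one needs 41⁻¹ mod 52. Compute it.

gcd(52, 41) by repeated division:
52 = 1*41 + 11
41 = 3*11 + 8
11 = 1*8 + 3
8 = 2*3 + 2
3 = 1*2 + 1
2 = 2*1 + 0
Since gcd(41, 52) = 1, back-substitute to write 1 as a combination:
1 = 3 − 2
1 = −8 + 3·3
1 = 3·11 − 4·8
1 = −4·41 + 15·11
1 = 15·52 − 19·41
Hence 41⁻¹ ≡ -19 ≡ 33 (mod 52).

33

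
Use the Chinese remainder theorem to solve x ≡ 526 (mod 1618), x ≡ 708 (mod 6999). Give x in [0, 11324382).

Write x = 526 + 1618·k. Then 1618·k ≡ 708 − 526 ≡ 182 (mod 6999).
Need 1618⁻¹ mod 6999. Extended Euclid on (6999, 1618):
6999 = 4·1618 + 527
1618 = 3·527 + 37
527 = 14·37 + 9
37 = 4·9 + 1
9 = 9·1 + 0
Back-substitute:
1 = 37 − 4·9
1 = −4·527 + 57·37
1 = 57·1618 − 175·527
1 = −175·6999 + 757·1618
1618⁻¹ ≡ 757 (mod 6999), so k ≡ 757·182 ≡ 4793 (mod 6999).
x = 526 + 1618·4793 = 7755600.

7755600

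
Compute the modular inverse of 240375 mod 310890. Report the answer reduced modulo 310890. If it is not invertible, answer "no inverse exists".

no inverse exists

Compute gcd(240375, 310890):
310890 = 1×240375 + 70515
240375 = 3×70515 + 28830
70515 = 2×28830 + 12855
28830 = 2×12855 + 3120
12855 = 4×3120 + 375
3120 = 8×375 + 120
375 = 3×120 + 15
120 = 8×15 + 0
gcd(240375, 310890) = 15 ≠ 1, so 240375 has no multiplicative inverse modulo 310890.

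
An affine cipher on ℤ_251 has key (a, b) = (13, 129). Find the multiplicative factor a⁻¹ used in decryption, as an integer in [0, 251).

58

Extended Euclidean algorithm:
251 = 19×13 + 4
13 = 3×4 + 1
4 = 4×1 + 0
Since gcd(13, 251) = 1, back-substitute to write 1 as a combination:
1 = 13 − 3·4
1 = −3·251 + 58·13
So 13·58 ≡ 1 (mod 251).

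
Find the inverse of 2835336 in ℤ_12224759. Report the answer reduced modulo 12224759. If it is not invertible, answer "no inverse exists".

6208049

Extended Euclidean algorithm:
12224759 = 4·2835336 + 883415
2835336 = 3·883415 + 185091
883415 = 4·185091 + 143051
185091 = 1·143051 + 42040
143051 = 3·42040 + 16931
42040 = 2·16931 + 8178
16931 = 2·8178 + 575
8178 = 14·575 + 128
575 = 4·128 + 63
128 = 2·63 + 2
63 = 31·2 + 1
2 = 2·1 + 0
Since gcd(2835336, 12224759) = 1, back-substitute to write 1 as a combination:
1 = 63 − 31·2
1 = −31·128 + 63·63
1 = 63·575 − 283·128
1 = −283·8178 + 4025·575
1 = 4025·16931 − 8333·8178
1 = −8333·42040 + 20691·16931
1 = 20691·143051 − 70406·42040
1 = −70406·185091 + 91097·143051
1 = 91097·883415 − 434794·185091
1 = −434794·2835336 + 1395479·883415
1 = 1395479·12224759 − 6016710·2835336
Thus 2835336·(-6016710) ≡ 1 (mod 12224759); reducing, -6016710 mod 12224759 = 6208049.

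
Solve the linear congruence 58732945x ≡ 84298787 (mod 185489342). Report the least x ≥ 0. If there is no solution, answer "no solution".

First find gcd(58732945, 185489342):
185489342 = 3·58732945 + 9290507
58732945 = 6·9290507 + 2989903
9290507 = 3·2989903 + 320798
2989903 = 9·320798 + 102721
320798 = 3·102721 + 12635
102721 = 8·12635 + 1641
12635 = 7·1641 + 1148
1641 = 1·1148 + 493
1148 = 2·493 + 162
493 = 3·162 + 7
162 = 23·7 + 1
7 = 7·1 + 0
gcd = 1, so a unique solution mod 185489342 exists.
Back-substitute for the Bézout coefficients:
1 = 162 − 23·7
1 = −23·493 + 70·162
1 = 70·1148 − 163·493
1 = −163·1641 + 233·1148
1 = 233·12635 − 1794·1641
1 = −1794·102721 + 14585·12635
1 = 14585·320798 − 45549·102721
1 = −45549·2989903 + 424526·320798
1 = 424526·9290507 − 1319127·2989903
1 = −1319127·58732945 + 8339288·9290507
1 = 8339288·185489342 − 26336991·58732945
So 58732945·(-26336991) ≡ 1 (mod 185489342), giving 58732945⁻¹ ≡ 159152351.
x ≡ 58732945⁻¹·84298787 ≡ 159152351·84298787 ≡ 73734631 (mod 185489342).

73734631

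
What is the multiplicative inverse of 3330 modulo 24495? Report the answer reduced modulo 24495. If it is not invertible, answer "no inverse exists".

no inverse exists

Compute gcd(3330, 24495):
24495 = 7·3330 + 1185
3330 = 2·1185 + 960
1185 = 1·960 + 225
960 = 4·225 + 60
225 = 3·60 + 45
60 = 1·45 + 15
45 = 3·15 + 0
The gcd is 15, not 1, hence no inverse exists.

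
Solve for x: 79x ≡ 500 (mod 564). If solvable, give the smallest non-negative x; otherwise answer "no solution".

92

First find gcd(79, 564):
564 = 7·79 + 11
79 = 7·11 + 2
11 = 5·2 + 1
2 = 2·1 + 0
gcd = 1, so a unique solution mod 564 exists.
Back-substitute for the Bézout coefficients:
1 = 11 − 5·2
1 = −5·79 + 36·11
1 = 36·564 − 257·79
So 79·(-257) ≡ 1 (mod 564), giving 79⁻¹ ≡ 307.
x ≡ 79⁻¹·500 ≡ 307·500 ≡ 92 (mod 564).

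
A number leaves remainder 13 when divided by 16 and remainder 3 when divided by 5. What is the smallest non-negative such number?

Write x = 13 + 16·k. Then 16·k ≡ 3 − 13 ≡ 0 (mod 5).
Need 16⁻¹ mod 5. Extended Euclid on (5, 1):
5 = 5*1 + 0
16⁻¹ ≡ 1 (mod 5), so k ≡ 1·0 ≡ 0 (mod 5).
x = 13 + 16·0 = 13.

13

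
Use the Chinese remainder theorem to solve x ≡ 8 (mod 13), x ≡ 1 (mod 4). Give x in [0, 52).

21

Write x = 8 + 13·k. Then 13·k ≡ 1 − 8 ≡ 1 (mod 4).
Need 13⁻¹ mod 4. Extended Euclid on (4, 1):
4 = 4×1 + 0
13⁻¹ ≡ 1 (mod 4), so k ≡ 1·1 ≡ 1 (mod 4).
x = 8 + 13·1 = 21.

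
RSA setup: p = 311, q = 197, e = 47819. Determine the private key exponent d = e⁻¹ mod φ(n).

φ(n) = (p−1)(q−1) = 310·196 = 60760.
Need d with 47819·d ≡ 1 (mod 60760). Apply the extended Euclidean algorithm:
60760 = 1×47819 + 12941
47819 = 3×12941 + 8996
12941 = 1×8996 + 3945
8996 = 2×3945 + 1106
3945 = 3×1106 + 627
1106 = 1×627 + 479
627 = 1×479 + 148
479 = 3×148 + 35
148 = 4×35 + 8
35 = 4×8 + 3
8 = 2×3 + 2
3 = 1×2 + 1
2 = 2×1 + 0
Back-substitute:
1 = 3 − 2
1 = −8 + 3·3
1 = 3·35 − 13·8
1 = −13·148 + 55·35
1 = 55·479 − 178·148
1 = −178·627 + 233·479
1 = 233·1106 − 411·627
1 = −411·3945 + 1466·1106
1 = 1466·8996 − 3343·3945
1 = −3343·12941 + 4809·8996
1 = 4809·47819 − 17770·12941
1 = −17770·60760 + 22579·47819
So 47819·22579 ≡ 1 (mod 60760), hence d = 22579.

22579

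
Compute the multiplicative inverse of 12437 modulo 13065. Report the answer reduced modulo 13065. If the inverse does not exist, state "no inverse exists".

2018

gcd(13065, 12437) by repeated division:
13065 = 1·12437 + 628
12437 = 19·628 + 505
628 = 1·505 + 123
505 = 4·123 + 13
123 = 9·13 + 6
13 = 2·6 + 1
6 = 6·1 + 0
gcd = 1, so the inverse exists. Back-substitute:
1 = 13 − 2·6
1 = −2·123 + 19·13
1 = 19·505 − 78·123
1 = −78·628 + 97·505
1 = 97·12437 − 1921·628
1 = −1921·13065 + 2018·12437
So 12437·2018 ≡ 1 (mod 13065).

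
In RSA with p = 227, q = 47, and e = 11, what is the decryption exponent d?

φ(n) = (p−1)(q−1) = 226·46 = 10396.
Need d with 11·d ≡ 1 (mod 10396). Apply the extended Euclidean algorithm:
10396 = 945·11 + 1
11 = 11·1 + 0
Back-substitute:
1 = 10396 − 945·11
So 11·(-945) ≡ 1 (mod 10396), hence d ≡ -945 ≡ 9451 (mod 10396).

9451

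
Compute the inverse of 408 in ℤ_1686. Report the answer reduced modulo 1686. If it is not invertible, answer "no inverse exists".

Euclidean algorithm on 1686, 408:
1686 = 4×408 + 54
408 = 7×54 + 30
54 = 1×30 + 24
30 = 1×24 + 6
24 = 4×6 + 0
The gcd is 6, not 1, hence no inverse exists.

no inverse exists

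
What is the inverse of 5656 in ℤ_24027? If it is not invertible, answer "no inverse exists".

4915

gcd(24027, 5656) by repeated division:
24027 = 4*5656 + 1403
5656 = 4*1403 + 44
1403 = 31*44 + 39
44 = 1*39 + 5
39 = 7*5 + 4
5 = 1*4 + 1
4 = 4*1 + 0
Since gcd(5656, 24027) = 1, back-substitute to write 1 as a combination:
1 = 5 − 4
1 = −39 + 8·5
1 = 8·44 − 9·39
1 = −9·1403 + 287·44
1 = 287·5656 − 1157·1403
1 = −1157·24027 + 4915·5656
So 5656·4915 ≡ 1 (mod 24027).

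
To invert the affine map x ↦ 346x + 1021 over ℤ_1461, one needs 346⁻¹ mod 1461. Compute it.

gcd(1461, 346) by repeated division:
1461 = 4·346 + 77
346 = 4·77 + 38
77 = 2·38 + 1
38 = 38·1 + 0
Since gcd(346, 1461) = 1, back-substitute to write 1 as a combination:
1 = 77 − 2·38
1 = −2·346 + 9·77
1 = 9·1461 − 38·346
Hence 346⁻¹ ≡ -38 ≡ 1423 (mod 1461).

1423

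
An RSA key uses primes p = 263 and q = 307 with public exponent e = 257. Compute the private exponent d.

46793

φ(n) = (p−1)(q−1) = 262·306 = 80172.
Need d with 257·d ≡ 1 (mod 80172). Apply the extended Euclidean algorithm:
80172 = 311·257 + 245
257 = 1·245 + 12
245 = 20·12 + 5
12 = 2·5 + 2
5 = 2·2 + 1
2 = 2·1 + 0
Back-substitute:
1 = 5 − 2·2
1 = −2·12 + 5·5
1 = 5·245 − 102·12
1 = −102·257 + 107·245
1 = 107·80172 − 33379·257
So 257·(-33379) ≡ 1 (mod 80172), hence d ≡ -33379 ≡ 46793 (mod 80172).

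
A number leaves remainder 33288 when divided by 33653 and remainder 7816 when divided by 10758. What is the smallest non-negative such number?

Write x = 33288 + 33653·k. Then 33653·k ≡ 7816 − 33288 ≡ 6802 (mod 10758).
Need 33653⁻¹ mod 10758. Extended Euclid on (10758, 1379):
10758 = 7×1379 + 1105
1379 = 1×1105 + 274
1105 = 4×274 + 9
274 = 30×9 + 4
9 = 2×4 + 1
4 = 4×1 + 0
Back-substitute:
1 = 9 − 2·4
1 = −2·274 + 61·9
1 = 61·1105 − 246·274
1 = −246·1379 + 307·1105
1 = 307·10758 − 2395·1379
33653⁻¹ ≡ 8363 (mod 10758), so k ≡ 8363·6802 ≡ 7580 (mod 10758).
x = 33288 + 33653·7580 = 255123028.

255123028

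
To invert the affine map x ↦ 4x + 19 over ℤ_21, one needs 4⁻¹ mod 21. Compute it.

Run Euclid on (21, 4):
21 = 5·4 + 1
4 = 4·1 + 0
The gcd is 1. Working backward:
1 = 21 − 5·4
Thus 4·(-5) ≡ 1 (mod 21); reducing, -5 mod 21 = 16.

16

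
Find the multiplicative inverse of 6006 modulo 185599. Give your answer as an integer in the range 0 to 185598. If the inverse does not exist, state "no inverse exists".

Apply the Euclidean algorithm to 185599 and 6006:
185599 = 30*6006 + 5419
6006 = 1*5419 + 587
5419 = 9*587 + 136
587 = 4*136 + 43
136 = 3*43 + 7
43 = 6*7 + 1
7 = 7*1 + 0
The gcd is 1. Working backward:
1 = 43 − 6·7
1 = −6·136 + 19·43
1 = 19·587 − 82·136
1 = −82·5419 + 757·587
1 = 757·6006 − 839·5419
1 = −839·185599 + 25927·6006
So 6006·25927 ≡ 1 (mod 185599).

25927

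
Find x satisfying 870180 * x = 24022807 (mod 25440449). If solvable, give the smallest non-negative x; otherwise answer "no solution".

First find gcd(870180, 25440449):
25440449 = 29×870180 + 205229
870180 = 4×205229 + 49264
205229 = 4×49264 + 8173
49264 = 6×8173 + 226
8173 = 36×226 + 37
226 = 6×37 + 4
37 = 9×4 + 1
4 = 4×1 + 0
gcd = 1, so a unique solution mod 25440449 exists.
Back-substitute for the Bézout coefficients:
1 = 37 − 9·4
1 = −9·226 + 55·37
1 = 55·8173 − 1989·226
1 = −1989·49264 + 11989·8173
1 = 11989·205229 − 49945·49264
1 = −49945·870180 + 211769·205229
1 = 211769·25440449 − 6191246·870180
So 870180·(-6191246) ≡ 1 (mod 25440449), giving 870180⁻¹ ≡ 19249203.
x ≡ 870180⁻¹·24022807 ≡ 19249203·24022807 ≡ 15456932 (mod 25440449).

15456932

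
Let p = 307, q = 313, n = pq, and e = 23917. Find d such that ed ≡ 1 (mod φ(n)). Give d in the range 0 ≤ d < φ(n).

18997

φ(n) = (p−1)(q−1) = 306·312 = 95472.
Need d with 23917·d ≡ 1 (mod 95472). Apply the extended Euclidean algorithm:
95472 = 3×23917 + 23721
23917 = 1×23721 + 196
23721 = 121×196 + 5
196 = 39×5 + 1
5 = 5×1 + 0
Back-substitute:
1 = 196 − 39·5
1 = −39·23721 + 4720·196
1 = 4720·23917 − 4759·23721
1 = −4759·95472 + 18997·23917
So 23917·18997 ≡ 1 (mod 95472), hence d = 18997.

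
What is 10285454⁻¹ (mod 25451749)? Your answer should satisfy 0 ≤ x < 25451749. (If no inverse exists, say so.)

5054420

Extended Euclidean algorithm:
25451749 = 2·10285454 + 4880841
10285454 = 2·4880841 + 523772
4880841 = 9·523772 + 166893
523772 = 3·166893 + 23093
166893 = 7·23093 + 5242
23093 = 4·5242 + 2125
5242 = 2·2125 + 992
2125 = 2·992 + 141
992 = 7·141 + 5
141 = 28·5 + 1
5 = 5·1 + 0
Since gcd(10285454, 25451749) = 1, back-substitute to write 1 as a combination:
1 = 141 − 28·5
1 = −28·992 + 197·141
1 = 197·2125 − 422·992
1 = −422·5242 + 1041·2125
1 = 1041·23093 − 4586·5242
1 = −4586·166893 + 33143·23093
1 = 33143·523772 − 104015·166893
1 = −104015·4880841 + 969278·523772
1 = 969278·10285454 − 2042571·4880841
1 = −2042571·25451749 + 5054420·10285454
So 10285454·5054420 ≡ 1 (mod 25451749).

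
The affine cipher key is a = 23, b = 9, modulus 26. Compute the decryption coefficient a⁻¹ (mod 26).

Run Euclid on (26, 23):
26 = 1·23 + 3
23 = 7·3 + 2
3 = 1·2 + 1
2 = 2·1 + 0
Since gcd(23, 26) = 1, back-substitute to write 1 as a combination:
1 = 3 − 2
1 = −23 + 8·3
1 = 8·26 − 9·23
Thus 23·(-9) ≡ 1 (mod 26); reducing, -9 mod 26 = 17.

17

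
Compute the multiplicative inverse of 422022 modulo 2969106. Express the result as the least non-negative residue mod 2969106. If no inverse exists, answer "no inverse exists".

no inverse exists

Euclidean algorithm on 2969106, 422022:
2969106 = 7·422022 + 14952
422022 = 28·14952 + 3366
14952 = 4·3366 + 1488
3366 = 2·1488 + 390
1488 = 3·390 + 318
390 = 1·318 + 72
318 = 4·72 + 30
72 = 2·30 + 12
30 = 2·12 + 6
12 = 2·6 + 0
The gcd is 6, not 1, hence no inverse exists.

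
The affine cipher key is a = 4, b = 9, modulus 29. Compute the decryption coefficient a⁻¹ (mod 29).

22

Apply the Euclidean algorithm to 29 and 4:
29 = 7×4 + 1
4 = 4×1 + 0
The gcd is 1. Working backward:
1 = 29 − 7·4
Hence 4⁻¹ ≡ -7 ≡ 22 (mod 29).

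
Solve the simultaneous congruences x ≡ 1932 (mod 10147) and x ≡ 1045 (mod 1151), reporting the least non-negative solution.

Write x = 1932 + 10147·k. Then 10147·k ≡ 1045 − 1932 ≡ 264 (mod 1151).
Need 10147⁻¹ mod 1151. Extended Euclid on (1151, 939):
1151 = 1·939 + 212
939 = 4·212 + 91
212 = 2·91 + 30
91 = 3·30 + 1
30 = 30·1 + 0
Back-substitute:
1 = 91 − 3·30
1 = −3·212 + 7·91
1 = 7·939 − 31·212
1 = −31·1151 + 38·939
10147⁻¹ ≡ 38 (mod 1151), so k ≡ 38·264 ≡ 824 (mod 1151).
x = 1932 + 10147·824 = 8363060.

8363060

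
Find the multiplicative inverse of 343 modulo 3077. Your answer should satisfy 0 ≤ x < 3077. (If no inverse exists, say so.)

924

Extended Euclidean algorithm:
3077 = 8*343 + 333
343 = 1*333 + 10
333 = 33*10 + 3
10 = 3*3 + 1
3 = 3*1 + 0
Since gcd(343, 3077) = 1, back-substitute to write 1 as a combination:
1 = 10 − 3·3
1 = −3·333 + 100·10
1 = 100·343 − 103·333
1 = −103·3077 + 924·343
So 343·924 ≡ 1 (mod 3077).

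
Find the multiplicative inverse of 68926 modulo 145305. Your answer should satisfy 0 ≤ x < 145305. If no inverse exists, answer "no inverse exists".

40786

Run Euclid on (145305, 68926):
145305 = 2*68926 + 7453
68926 = 9*7453 + 1849
7453 = 4*1849 + 57
1849 = 32*57 + 25
57 = 2*25 + 7
25 = 3*7 + 4
7 = 1*4 + 3
4 = 1*3 + 1
3 = 3*1 + 0
Since gcd(68926, 145305) = 1, back-substitute to write 1 as a combination:
1 = 4 − 3
1 = −7 + 2·4
1 = 2·25 − 7·7
1 = −7·57 + 16·25
1 = 16·1849 − 519·57
1 = −519·7453 + 2092·1849
1 = 2092·68926 − 19347·7453
1 = −19347·145305 + 40786·68926
So 68926·40786 ≡ 1 (mod 145305).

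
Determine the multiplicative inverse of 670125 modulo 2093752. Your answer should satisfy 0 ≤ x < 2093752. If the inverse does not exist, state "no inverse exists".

gcd(2093752, 670125) by repeated division:
2093752 = 3·670125 + 83377
670125 = 8·83377 + 3109
83377 = 26·3109 + 2543
3109 = 1·2543 + 566
2543 = 4·566 + 279
566 = 2·279 + 8
279 = 34·8 + 7
8 = 1·7 + 1
7 = 7·1 + 0
gcd = 1, so the inverse exists. Back-substitute:
1 = 8 − 7
1 = −279 + 35·8
1 = 35·566 − 71·279
1 = −71·2543 + 319·566
1 = 319·3109 − 390·2543
1 = −390·83377 + 10459·3109
1 = 10459·670125 − 84062·83377
1 = −84062·2093752 + 262645·670125
So 670125·262645 ≡ 1 (mod 2093752).

262645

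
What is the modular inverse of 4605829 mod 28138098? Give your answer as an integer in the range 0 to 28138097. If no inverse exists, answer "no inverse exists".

21371239

Run Euclid on (28138098, 4605829):
28138098 = 6*4605829 + 503124
4605829 = 9*503124 + 77713
503124 = 6*77713 + 36846
77713 = 2*36846 + 4021
36846 = 9*4021 + 657
4021 = 6*657 + 79
657 = 8*79 + 25
79 = 3*25 + 4
25 = 6*4 + 1
4 = 4*1 + 0
Since gcd(4605829, 28138098) = 1, back-substitute to write 1 as a combination:
1 = 25 − 6·4
1 = −6·79 + 19·25
1 = 19·657 − 158·79
1 = −158·4021 + 967·657
1 = 967·36846 − 8861·4021
1 = −8861·77713 + 18689·36846
1 = 18689·503124 − 120995·77713
1 = −120995·4605829 + 1107644·503124
1 = 1107644·28138098 − 6766859·4605829
Hence 4605829⁻¹ ≡ -6766859 ≡ 21371239 (mod 28138098).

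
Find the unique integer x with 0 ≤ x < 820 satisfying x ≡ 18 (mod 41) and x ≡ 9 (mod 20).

Write x = 18 + 41·k. Then 41·k ≡ 9 − 18 ≡ 11 (mod 20).
Need 41⁻¹ mod 20. Extended Euclid on (20, 1):
20 = 20*1 + 0
41⁻¹ ≡ 1 (mod 20), so k ≡ 1·11 ≡ 11 (mod 20).
x = 18 + 41·11 = 469.

469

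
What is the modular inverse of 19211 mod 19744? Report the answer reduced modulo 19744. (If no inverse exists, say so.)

Run Euclid on (19744, 19211):
19744 = 1×19211 + 533
19211 = 36×533 + 23
533 = 23×23 + 4
23 = 5×4 + 3
4 = 1×3 + 1
3 = 3×1 + 0
gcd = 1, so the inverse exists. Back-substitute:
1 = 4 − 3
1 = −23 + 6·4
1 = 6·533 − 139·23
1 = −139·19211 + 5010·533
1 = 5010·19744 − 5149·19211
So 19211·(-5149) ≡ 1 (mod 19744), and -5149 ≡ 14595 (mod 19744).

14595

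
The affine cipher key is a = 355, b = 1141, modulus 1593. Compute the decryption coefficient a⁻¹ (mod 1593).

Run Euclid on (1593, 355):
1593 = 4·355 + 173
355 = 2·173 + 9
173 = 19·9 + 2
9 = 4·2 + 1
2 = 2·1 + 0
The gcd is 1. Working backward:
1 = 9 − 4·2
1 = −4·173 + 77·9
1 = 77·355 − 158·173
1 = −158·1593 + 709·355
So 355·709 ≡ 1 (mod 1593).

709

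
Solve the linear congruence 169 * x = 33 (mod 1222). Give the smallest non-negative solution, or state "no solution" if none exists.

no solution

gcd(169, 1222):
1222 = 7*169 + 39
169 = 4*39 + 13
39 = 3*13 + 0
gcd = 13, but 13 ∤ 33, so the congruence has no solution.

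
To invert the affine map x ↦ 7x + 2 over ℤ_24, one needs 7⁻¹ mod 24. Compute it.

7

Extended Euclidean algorithm:
24 = 3·7 + 3
7 = 2·3 + 1
3 = 3·1 + 0
gcd = 1, so the inverse exists. Back-substitute:
1 = 7 − 2·3
1 = −2·24 + 7·7
So 7·7 ≡ 1 (mod 24).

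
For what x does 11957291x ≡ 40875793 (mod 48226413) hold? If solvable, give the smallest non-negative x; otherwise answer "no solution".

5518355

First find gcd(11957291, 48226413):
48226413 = 4*11957291 + 397249
11957291 = 30*397249 + 39821
397249 = 9*39821 + 38860
39821 = 1*38860 + 961
38860 = 40*961 + 420
961 = 2*420 + 121
420 = 3*121 + 57
121 = 2*57 + 7
57 = 8*7 + 1
7 = 7*1 + 0
gcd = 1, so a unique solution mod 48226413 exists.
Back-substitute for the Bézout coefficients:
1 = 57 − 8·7
1 = −8·121 + 17·57
1 = 17·420 − 59·121
1 = −59·961 + 135·420
1 = 135·38860 − 5459·961
1 = −5459·39821 + 5594·38860
1 = 5594·397249 − 55805·39821
1 = −55805·11957291 + 1679744·397249
1 = 1679744·48226413 − 6774781·11957291
So 11957291·(-6774781) ≡ 1 (mod 48226413), giving 11957291⁻¹ ≡ 41451632.
x ≡ 11957291⁻¹·40875793 ≡ 41451632·40875793 ≡ 5518355 (mod 48226413).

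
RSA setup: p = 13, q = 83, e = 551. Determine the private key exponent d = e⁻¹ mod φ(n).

φ(n) = (p−1)(q−1) = 12·82 = 984.
Need d with 551·d ≡ 1 (mod 984). Apply the extended Euclidean algorithm:
984 = 1*551 + 433
551 = 1*433 + 118
433 = 3*118 + 79
118 = 1*79 + 39
79 = 2*39 + 1
39 = 39*1 + 0
Back-substitute:
1 = 79 − 2·39
1 = −2·118 + 3·79
1 = 3·433 − 11·118
1 = −11·551 + 14·433
1 = 14·984 − 25·551
So 551·(-25) ≡ 1 (mod 984), hence d ≡ -25 ≡ 959 (mod 984).

959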